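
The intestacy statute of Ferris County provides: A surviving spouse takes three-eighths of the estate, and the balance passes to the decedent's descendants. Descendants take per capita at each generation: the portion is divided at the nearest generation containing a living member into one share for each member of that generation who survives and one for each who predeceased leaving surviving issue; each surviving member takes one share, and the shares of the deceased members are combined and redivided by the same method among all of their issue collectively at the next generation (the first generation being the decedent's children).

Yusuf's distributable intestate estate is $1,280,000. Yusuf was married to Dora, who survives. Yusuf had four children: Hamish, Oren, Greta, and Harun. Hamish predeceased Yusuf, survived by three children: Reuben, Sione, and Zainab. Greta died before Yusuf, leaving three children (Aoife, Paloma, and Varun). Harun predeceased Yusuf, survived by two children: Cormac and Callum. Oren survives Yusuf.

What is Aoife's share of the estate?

Aoife receives $75,000.

Dora takes three-eighths of $1,280,000 = $480,000. The remaining $800,000 passes to the descendants.
The descendants' portion ($800,000) is divided at the children's generation into 4 shares of $200,000. Oren takes $200,000. The 3 shares of the deceased (Hamish, Greta, and Harun) are combined into a pool of $600,000.
That pool ($600,000) is divided at the grandchildren's generation equally among Reuben, Sione, Zainab, Aoife, Paloma, Varun, Cormac, and Callum: $75,000 each.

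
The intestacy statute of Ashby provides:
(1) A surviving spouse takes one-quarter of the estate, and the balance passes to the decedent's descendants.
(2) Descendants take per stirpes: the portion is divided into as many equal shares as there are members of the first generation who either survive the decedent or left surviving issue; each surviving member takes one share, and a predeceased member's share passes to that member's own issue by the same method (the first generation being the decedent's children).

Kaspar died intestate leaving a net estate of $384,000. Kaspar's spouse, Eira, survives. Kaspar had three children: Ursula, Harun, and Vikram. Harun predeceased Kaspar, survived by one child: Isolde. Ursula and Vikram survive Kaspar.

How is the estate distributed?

Eira takes one-quarter of $384,000 = $96,000. The remaining $288,000 passes to the descendants.
The descendants' portion ($288,000) is divided into 3 shares of $96,000: Ursula and Vikram each take $96,000; Harun's $96,000 share passes to Harun's issue.
Harun's share ($96,000) passes entirely to Isolde.

Eira: $96,000; Ursula: $96,000; Isolde: $96,000; Vikram: $96,000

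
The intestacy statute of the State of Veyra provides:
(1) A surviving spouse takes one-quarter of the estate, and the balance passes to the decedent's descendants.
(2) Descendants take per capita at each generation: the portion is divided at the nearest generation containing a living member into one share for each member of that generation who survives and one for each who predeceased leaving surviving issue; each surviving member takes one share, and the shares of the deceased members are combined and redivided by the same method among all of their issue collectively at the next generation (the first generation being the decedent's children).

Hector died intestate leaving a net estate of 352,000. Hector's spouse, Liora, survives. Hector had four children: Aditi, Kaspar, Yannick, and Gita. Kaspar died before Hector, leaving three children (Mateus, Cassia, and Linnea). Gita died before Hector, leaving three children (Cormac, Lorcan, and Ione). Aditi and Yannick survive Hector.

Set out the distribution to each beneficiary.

Liora: 88,000; Aditi: 66,000; Mateus: 22,000; Cassia: 22,000; Linnea: 22,000; Yannick: 66,000; Cormac: 22,000; Lorcan: 22,000; Ione: 22,000

Liora takes one-quarter of 352,000 = 88,000. The remaining 264,000 passes to the descendants.
The descendants' portion (264,000) is divided at the children's generation into 4 shares of 66,000. Aditi and Yannick each take 66,000. The 2 shares of the deceased (Kaspar and Gita) are combined into a pool of 132,000.
That pool (132,000) is divided at the grandchildren's generation equally among Mateus, Cassia, Linnea, Cormac, Lorcan, and Ione: 22,000 each.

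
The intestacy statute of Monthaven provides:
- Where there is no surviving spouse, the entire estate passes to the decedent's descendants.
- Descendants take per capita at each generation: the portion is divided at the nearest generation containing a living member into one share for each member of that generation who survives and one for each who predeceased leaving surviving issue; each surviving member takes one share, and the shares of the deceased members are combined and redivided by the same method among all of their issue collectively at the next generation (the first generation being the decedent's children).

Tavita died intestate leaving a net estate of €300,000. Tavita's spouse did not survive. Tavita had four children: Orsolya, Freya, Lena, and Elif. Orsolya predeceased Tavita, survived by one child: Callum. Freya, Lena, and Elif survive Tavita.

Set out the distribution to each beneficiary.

Callum: €75,000; Freya: €75,000; Lena: €75,000; Elif: €75,000

The entire €300,000 passes to the descendants.
That amount (€300,000) is divided at the children's generation into 4 shares of €75,000. Freya, Lena, and Elif each take €75,000. The remaining share for the deceased Orsolya (€75,000) is carried to the next generation.
That pool (€75,000) passes entirely to Callum, the sole taker at the grandchildren's generation.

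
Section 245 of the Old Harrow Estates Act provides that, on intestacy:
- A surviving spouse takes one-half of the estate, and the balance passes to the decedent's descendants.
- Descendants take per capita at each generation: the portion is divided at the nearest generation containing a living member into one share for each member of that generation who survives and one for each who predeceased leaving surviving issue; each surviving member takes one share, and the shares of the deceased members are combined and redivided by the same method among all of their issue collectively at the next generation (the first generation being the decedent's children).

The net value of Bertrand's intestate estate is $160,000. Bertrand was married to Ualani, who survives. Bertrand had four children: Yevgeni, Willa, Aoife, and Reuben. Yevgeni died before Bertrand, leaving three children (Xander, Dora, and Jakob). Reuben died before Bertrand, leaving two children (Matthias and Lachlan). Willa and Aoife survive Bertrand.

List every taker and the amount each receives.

Ualani: $80,000; Xander: $8,000; Dora: $8,000; Jakob: $8,000; Willa: $20,000; Aoife: $20,000; Matthias: $8,000; Lachlan: $8,000

Ualani takes one-half of $160,000 = $80,000. The remaining $80,000 passes to the descendants.
The descendants' portion ($80,000) is divided at the children's generation into 4 shares of $20,000. Willa and Aoife each take $20,000. The 2 shares of the deceased (Yevgeni and Reuben) are combined into a pool of $40,000.
That pool ($40,000) is divided at the grandchildren's generation equally among Xander, Dora, Jakob, Matthias, and Lachlan: $8,000 each.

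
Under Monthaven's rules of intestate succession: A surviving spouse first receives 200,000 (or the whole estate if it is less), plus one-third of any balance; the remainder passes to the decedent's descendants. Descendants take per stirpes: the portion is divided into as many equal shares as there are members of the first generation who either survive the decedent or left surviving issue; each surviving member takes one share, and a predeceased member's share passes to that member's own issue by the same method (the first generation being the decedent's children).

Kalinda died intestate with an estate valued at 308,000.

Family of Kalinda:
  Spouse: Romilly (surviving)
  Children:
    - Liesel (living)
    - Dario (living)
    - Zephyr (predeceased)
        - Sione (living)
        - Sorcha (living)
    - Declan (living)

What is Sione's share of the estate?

Romilly first takes 200,000, leaving a balance of 108,000. Romilly then takes one-third of the balance (36,000), for a total of 236,000. The remaining 72,000 passes to the descendants.
The descendants' portion (72,000) is divided into 4 shares of 18,000: Liesel, Dario, and Declan each take 18,000; Zephyr's 18,000 share passes to Zephyr's issue.
Zephyr's share (18,000) is divided into 2 shares of 9,000: Sione and Sorcha each take 9,000.

Sione receives 9,000.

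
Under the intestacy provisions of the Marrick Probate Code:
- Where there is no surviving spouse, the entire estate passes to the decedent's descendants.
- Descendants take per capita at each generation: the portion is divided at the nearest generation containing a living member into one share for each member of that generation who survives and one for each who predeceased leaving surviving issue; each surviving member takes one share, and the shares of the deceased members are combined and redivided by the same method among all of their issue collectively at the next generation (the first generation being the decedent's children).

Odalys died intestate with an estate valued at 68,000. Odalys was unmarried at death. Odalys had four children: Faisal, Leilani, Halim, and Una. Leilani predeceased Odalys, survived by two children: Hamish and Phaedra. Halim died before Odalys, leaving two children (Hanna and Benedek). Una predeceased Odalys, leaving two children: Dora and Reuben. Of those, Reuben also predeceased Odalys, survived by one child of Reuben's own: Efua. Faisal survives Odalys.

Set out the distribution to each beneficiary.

Faisal: 17,000; Hamish: 8,500; Phaedra: 8,500; Hanna: 8,500; Benedek: 8,500; Dora: 8,500; Efua: 8,500

The entire 68,000 passes to the descendants.
That amount (68,000) is divided at the children's generation into 4 shares of 17,000. Faisal takes 17,000. The 3 shares of the deceased (Leilani, Halim, and Una) are combined into a pool of 51,000.
That pool (51,000) is divided at the grandchildren's generation into 6 shares of 8,500. Hamish, Phaedra, Hanna, Benedek, and Dora each take 8,500. The remaining share for the deceased Reuben (8,500) is carried to the next generation.
That pool (8,500) passes entirely to Efua, the sole taker at the great-grandchildren's generation.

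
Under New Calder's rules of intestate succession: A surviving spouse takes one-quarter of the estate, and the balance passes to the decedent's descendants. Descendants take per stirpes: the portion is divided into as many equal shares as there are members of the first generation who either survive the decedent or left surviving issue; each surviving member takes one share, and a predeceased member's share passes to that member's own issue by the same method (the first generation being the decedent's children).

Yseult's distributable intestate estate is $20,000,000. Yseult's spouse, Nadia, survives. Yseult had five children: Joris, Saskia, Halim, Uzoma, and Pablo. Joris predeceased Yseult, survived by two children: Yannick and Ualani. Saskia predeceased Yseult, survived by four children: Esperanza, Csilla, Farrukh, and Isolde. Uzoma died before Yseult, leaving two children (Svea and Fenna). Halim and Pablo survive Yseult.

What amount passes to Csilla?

Csilla receives $750,000.

Nadia takes one-quarter of $20,000,000 = $5,000,000. The remaining $15,000,000 passes to the descendants.
The descendants' portion ($15,000,000) is divided into 5 shares of $3,000,000: Halim and Pablo each take $3,000,000; Joris's $3,000,000 share passes to Joris's issue; Saskia's $3,000,000 share passes to Saskia's issue; Uzoma's $3,000,000 share passes to Uzoma's issue.
Joris's share ($3,000,000) is divided into 2 shares of $1,500,000: Yannick and Ualani each take $1,500,000.
Saskia's share ($3,000,000) is divided into 4 shares of $750,000: Esperanza, Csilla, Farrukh, and Isolde each take $750,000.
Uzoma's share ($3,000,000) is divided into 2 shares of $1,500,000: Svea and Fenna each take $1,500,000.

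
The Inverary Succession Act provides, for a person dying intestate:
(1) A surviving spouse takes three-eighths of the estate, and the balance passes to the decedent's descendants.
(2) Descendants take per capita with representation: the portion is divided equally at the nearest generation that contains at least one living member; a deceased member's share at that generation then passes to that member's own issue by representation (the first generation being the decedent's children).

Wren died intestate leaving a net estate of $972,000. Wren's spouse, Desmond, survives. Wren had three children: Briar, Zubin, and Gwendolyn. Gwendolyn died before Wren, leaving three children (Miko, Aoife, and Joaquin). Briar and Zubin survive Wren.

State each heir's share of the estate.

Desmond: $364,500; Briar: $202,500; Zubin: $202,500; Miko: $67,500; Aoife: $67,500; Joaquin: $67,500

Desmond takes three-eighths of $972,000 = $364,500. The remaining $607,500 passes to the descendants.
The descendants' portion ($607,500) is divided into 3 shares of $202,500: Briar and Zubin each take $202,500; Gwendolyn's $202,500 share passes to Gwendolyn's issue.
Gwendolyn's share ($202,500) is divided into 3 shares of $67,500: Miko, Aoife, and Joaquin each take $67,500.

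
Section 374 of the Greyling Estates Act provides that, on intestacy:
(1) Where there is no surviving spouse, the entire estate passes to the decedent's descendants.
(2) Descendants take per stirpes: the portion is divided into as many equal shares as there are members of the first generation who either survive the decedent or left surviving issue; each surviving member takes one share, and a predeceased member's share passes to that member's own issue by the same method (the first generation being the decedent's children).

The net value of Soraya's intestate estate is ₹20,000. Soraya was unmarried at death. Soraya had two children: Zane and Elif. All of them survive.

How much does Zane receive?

The entire ₹20,000 passes to the descendants.
That amount (₹20,000) is divided into 2 shares of ₹10,000: Zane and Elif each take ₹10,000.

Zane receives ₹10,000.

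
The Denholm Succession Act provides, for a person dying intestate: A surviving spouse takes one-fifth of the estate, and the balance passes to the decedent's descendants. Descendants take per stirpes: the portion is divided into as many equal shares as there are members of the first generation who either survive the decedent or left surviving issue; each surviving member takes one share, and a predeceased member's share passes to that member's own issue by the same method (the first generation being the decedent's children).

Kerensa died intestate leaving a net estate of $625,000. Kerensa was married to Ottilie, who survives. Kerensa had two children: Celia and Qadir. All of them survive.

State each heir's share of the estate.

Ottilie: $125,000; Celia: $250,000; Qadir: $250,000

Ottilie takes one-fifth of $625,000 = $125,000. The remaining $500,000 passes to the descendants.
The descendants' portion ($500,000) is divided into 2 shares of $250,000: Celia and Qadir each take $250,000.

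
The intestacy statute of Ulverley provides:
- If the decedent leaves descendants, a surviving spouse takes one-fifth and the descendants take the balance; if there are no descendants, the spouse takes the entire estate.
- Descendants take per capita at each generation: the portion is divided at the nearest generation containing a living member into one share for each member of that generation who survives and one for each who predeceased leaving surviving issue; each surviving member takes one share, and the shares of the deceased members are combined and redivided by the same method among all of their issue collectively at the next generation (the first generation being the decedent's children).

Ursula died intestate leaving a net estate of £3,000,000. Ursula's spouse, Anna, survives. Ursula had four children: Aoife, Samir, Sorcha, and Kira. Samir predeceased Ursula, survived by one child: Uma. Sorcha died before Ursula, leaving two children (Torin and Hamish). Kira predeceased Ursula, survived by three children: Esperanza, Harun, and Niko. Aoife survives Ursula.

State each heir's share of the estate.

Anna: £600,000; Aoife: £600,000; Uma: £300,000; Torin: £300,000; Hamish: £300,000; Esperanza: £300,000; Harun: £300,000; Niko: £300,000

Anna takes one-fifth of £3,000,000 = £600,000. The remaining £2,400,000 passes to the descendants.
The descendants' portion (£2,400,000) is divided at the children's generation into 4 shares of £600,000. Aoife takes £600,000. The 3 shares of the deceased (Samir, Sorcha, and Kira) are combined into a pool of £1,800,000.
That pool (£1,800,000) is divided at the grandchildren's generation equally among Uma, Torin, Hamish, Esperanza, Harun, and Niko: £300,000 each.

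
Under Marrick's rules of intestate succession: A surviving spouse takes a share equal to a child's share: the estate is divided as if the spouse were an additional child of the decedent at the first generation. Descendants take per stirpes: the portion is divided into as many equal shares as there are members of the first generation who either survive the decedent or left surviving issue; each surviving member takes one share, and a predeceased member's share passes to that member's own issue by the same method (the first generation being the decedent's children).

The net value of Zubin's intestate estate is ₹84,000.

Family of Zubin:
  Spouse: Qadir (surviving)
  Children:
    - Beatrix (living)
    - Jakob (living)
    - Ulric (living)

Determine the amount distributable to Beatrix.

Beatrix receives ₹21,000.

The spouse counts as an additional share at the children's level, so there are 4 primary shares of ₹21,000. Qadir takes one such share (₹21,000).
The children's combined portion (₹63,000) is divided into 3 shares of ₹21,000: Beatrix, Jakob, and Ulric each take ₹21,000.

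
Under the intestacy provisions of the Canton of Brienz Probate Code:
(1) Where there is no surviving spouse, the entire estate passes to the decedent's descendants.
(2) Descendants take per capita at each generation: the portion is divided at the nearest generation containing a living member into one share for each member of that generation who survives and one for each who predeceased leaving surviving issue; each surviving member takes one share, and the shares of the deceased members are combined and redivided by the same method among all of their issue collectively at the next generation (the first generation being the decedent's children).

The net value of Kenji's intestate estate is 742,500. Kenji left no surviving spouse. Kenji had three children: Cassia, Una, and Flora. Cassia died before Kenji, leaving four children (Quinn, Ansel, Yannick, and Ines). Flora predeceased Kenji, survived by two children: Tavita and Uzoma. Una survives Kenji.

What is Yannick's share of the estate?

Yannick receives 82,500.

The entire 742,500 passes to the descendants.
That amount (742,500) is divided at the children's generation into 3 shares of 247,500. Una takes 247,500. The 2 shares of the deceased (Cassia and Flora) are combined into a pool of 495,000.
That pool (495,000) is divided at the grandchildren's generation equally among Quinn, Ansel, Yannick, Ines, Tavita, and Uzoma: 82,500 each.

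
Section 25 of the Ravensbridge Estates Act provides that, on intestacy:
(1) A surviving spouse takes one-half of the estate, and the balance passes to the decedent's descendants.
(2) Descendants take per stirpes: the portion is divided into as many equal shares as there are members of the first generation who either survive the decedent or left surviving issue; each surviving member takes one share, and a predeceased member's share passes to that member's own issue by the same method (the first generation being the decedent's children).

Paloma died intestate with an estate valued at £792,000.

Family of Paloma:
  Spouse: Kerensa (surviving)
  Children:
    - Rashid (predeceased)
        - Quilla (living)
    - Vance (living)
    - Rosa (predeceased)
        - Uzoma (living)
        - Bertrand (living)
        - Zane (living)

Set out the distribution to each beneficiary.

Kerensa: £396,000; Quilla: £132,000; Vance: £132,000; Uzoma: £44,000; Bertrand: £44,000; Zane: £44,000

Kerensa takes one-half of £792,000 = £396,000. The remaining £396,000 passes to the descendants.
The descendants' portion (£396,000) is divided into 3 shares of £132,000: Vance takes £132,000; Rashid's £132,000 share passes to Rashid's issue; Rosa's £132,000 share passes to Rosa's issue.
Rashid's share (£132,000) passes entirely to Quilla.
Rosa's share (£132,000) is divided into 3 shares of £44,000: Uzoma, Bertrand, and Zane each take £44,000.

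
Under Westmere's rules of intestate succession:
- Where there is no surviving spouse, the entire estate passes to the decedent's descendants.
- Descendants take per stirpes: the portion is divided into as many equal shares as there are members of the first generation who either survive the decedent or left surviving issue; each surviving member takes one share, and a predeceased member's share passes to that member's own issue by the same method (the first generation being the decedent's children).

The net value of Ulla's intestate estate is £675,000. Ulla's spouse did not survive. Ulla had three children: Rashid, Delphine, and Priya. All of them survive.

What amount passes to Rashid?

Rashid receives £225,000.

The entire £675,000 passes to the descendants.
That amount (£675,000) is divided into 3 shares of £225,000: Rashid, Delphine, and Priya each take £225,000.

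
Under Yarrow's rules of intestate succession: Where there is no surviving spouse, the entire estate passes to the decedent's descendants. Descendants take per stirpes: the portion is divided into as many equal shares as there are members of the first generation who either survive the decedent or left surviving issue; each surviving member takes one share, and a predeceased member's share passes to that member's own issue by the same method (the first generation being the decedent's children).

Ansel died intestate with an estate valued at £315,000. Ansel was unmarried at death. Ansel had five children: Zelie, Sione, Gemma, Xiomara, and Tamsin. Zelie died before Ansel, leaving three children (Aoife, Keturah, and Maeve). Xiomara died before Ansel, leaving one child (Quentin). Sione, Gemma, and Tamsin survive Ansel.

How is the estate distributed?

The entire £315,000 passes to the descendants.
That amount (£315,000) is divided into 5 shares of £63,000: Sione, Gemma, and Tamsin each take £63,000; Zelie's £63,000 share passes to Zelie's issue; Xiomara's £63,000 share passes to Xiomara's issue.
Zelie's share (£63,000) is divided into 3 shares of £21,000: Aoife, Keturah, and Maeve each take £21,000.
Xiomara's share (£63,000) passes entirely to Quentin.

Aoife: £21,000; Keturah: £21,000; Maeve: £21,000; Sione: £63,000; Gemma: £63,000; Quentin: £63,000; Tamsin: £63,000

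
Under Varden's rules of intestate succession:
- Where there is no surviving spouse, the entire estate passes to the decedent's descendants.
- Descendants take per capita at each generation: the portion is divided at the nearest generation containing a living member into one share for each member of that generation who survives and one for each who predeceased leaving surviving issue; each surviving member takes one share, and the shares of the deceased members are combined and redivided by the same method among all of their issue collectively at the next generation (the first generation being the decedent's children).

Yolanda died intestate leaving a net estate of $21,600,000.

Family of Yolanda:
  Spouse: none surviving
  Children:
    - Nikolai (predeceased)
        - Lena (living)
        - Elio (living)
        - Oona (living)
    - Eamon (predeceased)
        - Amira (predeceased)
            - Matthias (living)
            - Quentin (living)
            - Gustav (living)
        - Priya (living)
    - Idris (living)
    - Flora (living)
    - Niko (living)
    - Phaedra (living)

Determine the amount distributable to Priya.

Priya receives $1,440,000.

The entire $21,600,000 passes to the descendants.
That amount ($21,600,000) is divided at the children's generation into 6 shares of $3,600,000. Idris, Flora, Niko, and Phaedra each take $3,600,000. The 2 shares of the deceased (Nikolai and Eamon) are combined into a pool of $7,200,000.
That pool ($7,200,000) is divided at the grandchildren's generation into 5 shares of $1,440,000. Lena, Elio, Oona, and Priya each take $1,440,000. The remaining share for the deceased Amira ($1,440,000) is carried to the next generation.
That pool ($1,440,000) is divided at the great-grandchildren's generation equally among Matthias, Quentin, and Gustav: $480,000 each.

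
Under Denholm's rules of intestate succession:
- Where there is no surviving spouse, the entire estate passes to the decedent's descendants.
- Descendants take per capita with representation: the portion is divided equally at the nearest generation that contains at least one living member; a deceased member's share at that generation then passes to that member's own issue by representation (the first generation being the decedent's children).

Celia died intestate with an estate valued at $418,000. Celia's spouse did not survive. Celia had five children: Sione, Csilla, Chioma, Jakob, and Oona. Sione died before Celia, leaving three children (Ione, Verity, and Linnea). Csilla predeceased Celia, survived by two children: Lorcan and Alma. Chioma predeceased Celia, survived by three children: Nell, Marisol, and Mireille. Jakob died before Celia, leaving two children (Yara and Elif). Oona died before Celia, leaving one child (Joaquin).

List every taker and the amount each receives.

The entire $418,000 passes to the descendants.
No child survives, so the initial division is made at the grandchildren's generation.
That amount ($418,000) is divided into 11 shares of $38,000: Ione, Verity, Linnea, Lorcan, Alma, Nell, Marisol, Mireille, Yara, Elif, and Joaquin each take $38,000.

Ione: $38,000; Verity: $38,000; Linnea: $38,000; Lorcan: $38,000; Alma: $38,000; Nell: $38,000; Marisol: $38,000; Mireille: $38,000; Yara: $38,000; Elif: $38,000; Joaquin: $38,000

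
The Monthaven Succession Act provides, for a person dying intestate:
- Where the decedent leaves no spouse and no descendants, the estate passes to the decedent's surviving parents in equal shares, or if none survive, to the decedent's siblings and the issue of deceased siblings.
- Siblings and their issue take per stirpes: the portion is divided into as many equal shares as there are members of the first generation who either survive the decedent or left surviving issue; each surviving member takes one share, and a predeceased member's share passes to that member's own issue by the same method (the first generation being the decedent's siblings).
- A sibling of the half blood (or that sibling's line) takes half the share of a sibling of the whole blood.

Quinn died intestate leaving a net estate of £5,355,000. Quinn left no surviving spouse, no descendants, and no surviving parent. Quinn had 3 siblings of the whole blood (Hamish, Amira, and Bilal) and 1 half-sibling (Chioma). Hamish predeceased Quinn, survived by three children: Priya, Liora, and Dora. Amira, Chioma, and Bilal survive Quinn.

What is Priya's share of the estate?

Priya receives £510,000.

The entire £5,355,000 passes to the siblings and their issue.
Counting each half-blood sibling's line as half a unit, there are 7/2 units in £5,355,000, so one unit is £1,530,000. Whole-blood lines (Hamish, Amira, and Bilal) take £1,530,000 each; half-blood lines (Chioma) take £765,000 each.
Hamish's share (£1,530,000) is divided into 3 shares of £510,000: Priya, Liora, and Dora each take £510,000.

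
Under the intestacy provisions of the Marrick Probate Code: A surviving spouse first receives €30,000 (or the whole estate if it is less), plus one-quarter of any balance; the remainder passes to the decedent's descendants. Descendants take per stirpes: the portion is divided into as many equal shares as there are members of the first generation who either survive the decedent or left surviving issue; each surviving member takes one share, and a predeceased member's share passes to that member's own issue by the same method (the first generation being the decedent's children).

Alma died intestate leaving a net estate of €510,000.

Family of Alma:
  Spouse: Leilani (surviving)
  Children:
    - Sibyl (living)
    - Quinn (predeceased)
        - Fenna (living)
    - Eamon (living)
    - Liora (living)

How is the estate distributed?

Leilani: €150,000; Sibyl: €90,000; Fenna: €90,000; Eamon: €90,000; Liora: €90,000

Leilani first takes €30,000, leaving a balance of €480,000. Leilani then takes one-quarter of the balance (€120,000), for a total of €150,000. The remaining €360,000 passes to the descendants.
The descendants' portion (€360,000) is divided into 4 shares of €90,000: Sibyl, Eamon, and Liora each take €90,000; Quinn's €90,000 share passes to Quinn's issue.
Quinn's share (€90,000) passes entirely to Fenna.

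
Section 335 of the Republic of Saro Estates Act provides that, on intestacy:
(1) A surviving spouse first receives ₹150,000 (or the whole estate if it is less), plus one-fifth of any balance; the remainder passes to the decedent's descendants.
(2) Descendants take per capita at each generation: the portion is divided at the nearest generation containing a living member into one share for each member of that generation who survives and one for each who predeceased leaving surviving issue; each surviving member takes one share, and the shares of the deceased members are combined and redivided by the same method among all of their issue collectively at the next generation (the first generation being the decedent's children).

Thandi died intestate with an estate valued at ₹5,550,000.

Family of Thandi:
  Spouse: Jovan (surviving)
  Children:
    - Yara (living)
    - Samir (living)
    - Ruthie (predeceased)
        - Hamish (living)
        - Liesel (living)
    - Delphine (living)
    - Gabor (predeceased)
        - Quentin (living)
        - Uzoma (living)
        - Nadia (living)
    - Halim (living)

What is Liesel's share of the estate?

Liesel receives ₹288,000.

Jovan first takes ₹150,000, leaving a balance of ₹5,400,000. Jovan then takes one-fifth of the balance (₹1,080,000), for a total of ₹1,230,000. The remaining ₹4,320,000 passes to the descendants.
The descendants' portion (₹4,320,000) is divided at the children's generation into 6 shares of ₹720,000. Yara, Samir, Delphine, and Halim each take ₹720,000. The 2 shares of the deceased (Ruthie and Gabor) are combined into a pool of ₹1,440,000.
That pool (₹1,440,000) is divided at the grandchildren's generation equally among Hamish, Liesel, Quentin, Uzoma, and Nadia: ₹288,000 each.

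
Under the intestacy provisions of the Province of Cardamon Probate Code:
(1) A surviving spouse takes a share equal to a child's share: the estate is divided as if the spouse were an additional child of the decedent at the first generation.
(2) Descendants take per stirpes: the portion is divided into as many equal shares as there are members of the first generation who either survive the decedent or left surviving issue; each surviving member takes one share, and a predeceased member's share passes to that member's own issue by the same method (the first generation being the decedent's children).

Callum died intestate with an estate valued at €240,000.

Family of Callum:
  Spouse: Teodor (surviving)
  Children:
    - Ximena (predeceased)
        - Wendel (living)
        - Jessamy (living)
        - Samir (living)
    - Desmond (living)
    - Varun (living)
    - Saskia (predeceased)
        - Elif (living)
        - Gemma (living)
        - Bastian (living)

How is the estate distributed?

Teodor: €48,000; Wendel: €16,000; Jessamy: €16,000; Samir: €16,000; Desmond: €48,000; Varun: €48,000; Elif: €16,000; Gemma: €16,000; Bastian: €16,000

The spouse counts as an additional share at the children's level, so there are 5 primary shares of €48,000. Teodor takes one such share (€48,000).
The children's combined portion (€192,000) is divided into 4 shares of €48,000: Desmond and Varun each take €48,000; Ximena's €48,000 share passes to Ximena's issue; Saskia's €48,000 share passes to Saskia's issue.
Ximena's share (€48,000) is divided into 3 shares of €16,000: Wendel, Jessamy, and Samir each take €16,000.
Saskia's share (€48,000) is divided into 3 shares of €16,000: Elif, Gemma, and Bastian each take €16,000.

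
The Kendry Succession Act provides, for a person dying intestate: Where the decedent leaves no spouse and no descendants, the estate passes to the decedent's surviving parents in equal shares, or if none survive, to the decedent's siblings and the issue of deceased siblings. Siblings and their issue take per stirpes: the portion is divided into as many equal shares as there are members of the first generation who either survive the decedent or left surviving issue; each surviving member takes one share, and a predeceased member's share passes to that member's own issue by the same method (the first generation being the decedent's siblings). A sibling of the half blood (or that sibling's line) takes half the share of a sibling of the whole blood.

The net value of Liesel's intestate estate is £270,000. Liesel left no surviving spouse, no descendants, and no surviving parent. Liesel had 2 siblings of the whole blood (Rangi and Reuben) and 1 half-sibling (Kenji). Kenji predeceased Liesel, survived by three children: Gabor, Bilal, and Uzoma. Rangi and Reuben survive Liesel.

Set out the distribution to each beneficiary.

Rangi: £108,000; Gabor: £18,000; Bilal: £18,000; Uzoma: £18,000; Reuben: £108,000

The entire £270,000 passes to the siblings and their issue.
Counting each half-blood sibling's line as half a unit, there are 5/2 units in £270,000, so one unit is £108,000. Whole-blood lines (Rangi and Reuben) take £108,000 each; half-blood lines (Kenji) take £54,000 each.
Kenji's share (£54,000) is divided into 3 shares of £18,000: Gabor, Bilal, and Uzoma each take £18,000.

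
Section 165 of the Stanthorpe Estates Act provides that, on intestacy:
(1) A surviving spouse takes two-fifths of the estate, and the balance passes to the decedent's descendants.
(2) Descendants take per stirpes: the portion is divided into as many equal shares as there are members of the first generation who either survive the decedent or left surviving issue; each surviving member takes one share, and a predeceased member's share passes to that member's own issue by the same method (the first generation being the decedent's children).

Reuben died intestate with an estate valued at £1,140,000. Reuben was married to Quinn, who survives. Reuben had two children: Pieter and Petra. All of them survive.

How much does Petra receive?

Quinn takes two-fifths of £1,140,000 = £456,000. The remaining £684,000 passes to the descendants.
The descendants' portion (£684,000) is divided into 2 shares of £342,000: Pieter and Petra each take £342,000.

Petra receives £342,000.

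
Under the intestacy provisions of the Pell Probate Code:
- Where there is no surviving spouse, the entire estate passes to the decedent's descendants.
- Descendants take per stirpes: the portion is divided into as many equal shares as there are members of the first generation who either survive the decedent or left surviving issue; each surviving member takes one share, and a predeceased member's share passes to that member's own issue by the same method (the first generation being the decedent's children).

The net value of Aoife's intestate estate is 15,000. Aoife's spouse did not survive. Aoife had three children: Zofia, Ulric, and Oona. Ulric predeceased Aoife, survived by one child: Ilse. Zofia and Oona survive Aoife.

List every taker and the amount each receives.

The entire 15,000 passes to the descendants.
That amount (15,000) is divided into 3 shares of 5,000: Zofia and Oona each take 5,000; Ulric's 5,000 share passes to Ulric's issue.
Ulric's share (5,000) passes entirely to Ilse.

Zofia: 5,000; Ilse: 5,000; Oona: 5,000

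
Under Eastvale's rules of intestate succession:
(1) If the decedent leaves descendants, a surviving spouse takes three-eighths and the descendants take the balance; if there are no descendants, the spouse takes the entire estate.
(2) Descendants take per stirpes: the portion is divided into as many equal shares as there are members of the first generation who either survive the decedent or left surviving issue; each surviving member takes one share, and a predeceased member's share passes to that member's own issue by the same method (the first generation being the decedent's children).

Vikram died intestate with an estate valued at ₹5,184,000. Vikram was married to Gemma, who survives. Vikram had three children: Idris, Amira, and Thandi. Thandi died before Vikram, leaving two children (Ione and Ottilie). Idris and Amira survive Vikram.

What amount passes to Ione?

Gemma takes three-eighths of ₹5,184,000 = ₹1,944,000. The remaining ₹3,240,000 passes to the descendants.
The descendants' portion (₹3,240,000) is divided into 3 shares of ₹1,080,000: Idris and Amira each take ₹1,080,000; Thandi's ₹1,080,000 share passes to Thandi's issue.
Thandi's share (₹1,080,000) is divided into 2 shares of ₹540,000: Ione and Ottilie each take ₹540,000.

Ione receives ₹540,000.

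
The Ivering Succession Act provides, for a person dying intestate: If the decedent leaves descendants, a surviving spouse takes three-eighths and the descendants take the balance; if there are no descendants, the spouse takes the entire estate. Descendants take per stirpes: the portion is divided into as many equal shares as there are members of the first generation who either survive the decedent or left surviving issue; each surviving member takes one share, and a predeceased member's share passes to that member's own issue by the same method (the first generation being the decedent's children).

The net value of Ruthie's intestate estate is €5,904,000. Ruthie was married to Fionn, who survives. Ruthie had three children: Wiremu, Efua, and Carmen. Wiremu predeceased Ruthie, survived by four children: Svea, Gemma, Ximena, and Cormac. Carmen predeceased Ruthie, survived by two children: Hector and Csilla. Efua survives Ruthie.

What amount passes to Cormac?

Fionn takes three-eighths of €5,904,000 = €2,214,000. The remaining €3,690,000 passes to the descendants.
The descendants' portion (€3,690,000) is divided into 3 shares of €1,230,000: Efua takes €1,230,000; Wiremu's €1,230,000 share passes to Wiremu's issue; Carmen's €1,230,000 share passes to Carmen's issue.
Wiremu's share (€1,230,000) is divided into 4 shares of €307,500: Svea, Gemma, Ximena, and Cormac each take €307,500.
Carmen's share (€1,230,000) is divided into 2 shares of €615,000: Hector and Csilla each take €615,000.

Cormac receives €307,500.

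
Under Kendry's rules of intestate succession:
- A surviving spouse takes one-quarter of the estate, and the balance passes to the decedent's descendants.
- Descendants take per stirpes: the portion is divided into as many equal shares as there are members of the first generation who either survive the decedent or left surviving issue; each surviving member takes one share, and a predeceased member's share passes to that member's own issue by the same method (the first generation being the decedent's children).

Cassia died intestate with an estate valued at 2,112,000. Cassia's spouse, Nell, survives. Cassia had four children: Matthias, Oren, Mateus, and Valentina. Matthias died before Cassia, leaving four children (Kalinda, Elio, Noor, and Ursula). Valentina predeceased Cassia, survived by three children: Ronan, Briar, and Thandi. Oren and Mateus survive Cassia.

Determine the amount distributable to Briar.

Briar receives 132,000.

Nell takes one-quarter of 2,112,000 = 528,000. The remaining 1,584,000 passes to the descendants.
The descendants' portion (1,584,000) is divided into 4 shares of 396,000: Oren and Mateus each take 396,000; Matthias's 396,000 share passes to Matthias's issue; Valentina's 396,000 share passes to Valentina's issue.
Matthias's share (396,000) is divided into 4 shares of 99,000: Kalinda, Elio, Noor, and Ursula each take 99,000.
Valentina's share (396,000) is divided into 3 shares of 132,000: Ronan, Briar, and Thandi each take 132,000.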